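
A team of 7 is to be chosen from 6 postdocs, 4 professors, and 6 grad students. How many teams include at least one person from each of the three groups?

Unrestricted: C(16,7) = 11440 ways to pick any 7 of the 16.
Selections missing a whole group: no postdocs → C(10,7) = 120; no professors → C(12,7) = 792; no grad students → C(10,7) = 120.
Add back selections omitting two groups (i.e. drawn from a single group): C(6,7) + C(4,7) + C(6,7) = 0.
By inclusion–exclusion: 11440 − 1032 + 0 = 10408.

10408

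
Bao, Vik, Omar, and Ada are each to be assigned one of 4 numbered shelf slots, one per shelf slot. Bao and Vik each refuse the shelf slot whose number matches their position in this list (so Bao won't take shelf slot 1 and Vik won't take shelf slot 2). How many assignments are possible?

14

Let Aᵢ (for i ∈ {1, 2}) be the placements that put person i in their forbidden shelf slot. Any j of these fix j positions, leaving (4−j)! ways to fill the rest, and there are C(2,j) ways to pick which j.
By inclusion–exclusion, the number of valid placements is Σ_{j=0}^{2} (−1)^j C(2,j)·(4−j)!.
Computing: 24 − 12 + 2 = 14.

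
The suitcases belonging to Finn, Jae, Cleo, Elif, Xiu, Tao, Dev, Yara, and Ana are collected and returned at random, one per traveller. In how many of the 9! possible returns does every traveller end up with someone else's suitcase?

133496

This is the derangement count D_9: permutations of 9 items with no fixed point.
By inclusion–exclusion this is Σ_{j=0}^{9} (−1)^j C(9,j)·(9−j)!.
Computing: 362880 − 362880 + 181440 − 60480 + 15120 − 3024 + 504 − 72 + 9 − 1 = 133496.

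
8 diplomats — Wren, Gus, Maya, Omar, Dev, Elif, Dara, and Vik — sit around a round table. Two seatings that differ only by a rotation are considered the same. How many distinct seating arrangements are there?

5040

Fix one person's seat to break rotational symmetry; the remaining 7 people can be arranged in (7)! = 5040 ways.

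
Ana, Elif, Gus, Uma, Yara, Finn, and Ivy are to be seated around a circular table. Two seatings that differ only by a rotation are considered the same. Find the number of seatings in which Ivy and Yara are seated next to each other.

Treat {Ivy, Yara} as one unit (2 internal orders) and seat the resulting 6 units around the table: (5)! circular arrangements.
So 2 × (5)! = 2 × 120 = 240.

240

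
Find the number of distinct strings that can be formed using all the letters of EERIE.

20

Letter multiplicities in EERIE: E×3, I×1, R×1.
Dividing 5! = 120 by 3! = 6 for the repeated letters gives 20.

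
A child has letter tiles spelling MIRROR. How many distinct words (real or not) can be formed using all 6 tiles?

120

MIRROR has 6 letters with R appearing 3 times.
Dividing 6! = 720 by 3! = 6 for the repeated letters gives 120.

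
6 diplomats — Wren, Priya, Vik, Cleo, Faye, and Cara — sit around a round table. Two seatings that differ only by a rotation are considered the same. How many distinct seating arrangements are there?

Around a circle, 6 distinct people have 6!/6 = (5)! = 120 rotationally distinct seatings.

120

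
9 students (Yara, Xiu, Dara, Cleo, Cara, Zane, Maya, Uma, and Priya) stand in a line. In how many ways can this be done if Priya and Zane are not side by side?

Of the 9! = 362880 arrangements, those with Priya and Zane adjacent number 2 × 8! = 80640 (treat the pair as a block with 2 internal orders).
So 362880 − 80640 = 282240 arrangements keep them apart.

282240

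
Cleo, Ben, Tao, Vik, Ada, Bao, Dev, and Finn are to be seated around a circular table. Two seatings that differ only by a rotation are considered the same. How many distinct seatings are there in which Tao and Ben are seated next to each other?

Glue Tao and Ben into a block (2 internal orders). Seating 7 units around a circle gives (6)! arrangements.
So 2 × (6)! = 2 × 720 = 1440.

1440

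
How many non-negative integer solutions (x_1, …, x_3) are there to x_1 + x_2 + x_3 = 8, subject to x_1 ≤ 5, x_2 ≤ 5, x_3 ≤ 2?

By stars and bars, unrestricted non-negative solutions to x_1+…+x_3 = 8 number C(8+2,2) = 45.
Subtract solutions that violate a single cap (substitute x_i' = x_i − (cap_i+1)): x_1 ≥ 6 gives C(4,2) = 6; x_2 ≥ 6 gives C(4,2) = 6; x_3 ≥ 3 gives C(7,2) = 21. Together 33.
No two caps can be exceeded simultaneously, so the pair terms are all 0.
By inclusion–exclusion the count is 45 − 33 + 0 = 12.

12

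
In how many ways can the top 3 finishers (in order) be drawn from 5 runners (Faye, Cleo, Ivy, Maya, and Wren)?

60

There are 5 choices for 1st place, 4 for 2nd, and 3 for 3rd.
That gives 5 × 4 × 3 = 60.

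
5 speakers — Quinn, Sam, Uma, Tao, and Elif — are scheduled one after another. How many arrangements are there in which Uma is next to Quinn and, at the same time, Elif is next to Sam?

24

Treat {Uma,Quinn} as one block (2 orders) and {Elif,Sam} as another (2 orders).
That leaves 3 units to arrange: 2 × 2 × 3! = 4 × 6 = 24.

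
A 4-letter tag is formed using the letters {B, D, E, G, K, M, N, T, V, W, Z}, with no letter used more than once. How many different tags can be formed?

7920

This is a permutation of 4 out of 11: P(11,4) = 11!/7!.
That product is 11 × 10 × 9 × 8 = 7920.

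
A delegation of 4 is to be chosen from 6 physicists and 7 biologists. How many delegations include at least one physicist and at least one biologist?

Unrestricted: C(13,4) = 715 ways to pick any 4 of the 13.
Selections missing a whole group: no physicists → C(7,4) = 35; no biologists → C(6,4) = 15.
Both groups omitted at once is impossible, so 715 − 50 = 665.

665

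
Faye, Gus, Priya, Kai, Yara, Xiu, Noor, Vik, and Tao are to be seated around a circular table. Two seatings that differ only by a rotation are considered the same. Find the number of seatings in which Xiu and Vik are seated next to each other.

Glue Xiu and Vik into a block (2 internal orders). Seating 8 units around a circle gives (7)! arrangements.
So 2 × (7)! = 2 × 5040 = 10080.

10080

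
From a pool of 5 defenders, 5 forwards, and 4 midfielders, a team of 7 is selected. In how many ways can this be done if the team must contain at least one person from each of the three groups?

3240

With no constraint there are C(14,7) = 3432 possible selections.
Subtract selections that omit an entire group: no defenders → C(9,7) = 36; no forwards → C(9,7) = 36; no midfielders → C(10,7) = 120.
Add back selections omitting two groups (i.e. drawn from a single group): C(5,7) + C(5,7) + C(4,7) = 0.
By inclusion–exclusion: 3432 − 192 + 0 = 3240.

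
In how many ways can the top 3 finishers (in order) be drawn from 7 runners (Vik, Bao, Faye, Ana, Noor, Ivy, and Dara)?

This is an ordered selection of 3 from 7: P(7,3).
That gives 7 × 6 × 5 = 210.

210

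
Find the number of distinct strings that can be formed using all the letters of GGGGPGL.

The 7 letters of GGGGPGL have repeats: G appearing 5 times.
Dividing 7! = 5040 by 5! = 120 for the repeated letters gives 42.

42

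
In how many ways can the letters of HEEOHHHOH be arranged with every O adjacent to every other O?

Treat the 2 copies of O as a single block. The multiset to arrange is then {OO, E, E, H, H, H, H, H}, 8 items in all.
That gives (8)!/(5!·2!) = 168 arrangements.

168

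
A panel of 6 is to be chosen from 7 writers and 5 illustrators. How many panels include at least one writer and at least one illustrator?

917

With no constraint there are C(12,6) = 924 possible selections.
Selections missing a whole group: no writers → C(5,6) = 0; no illustrators → C(7,6) = 7.
Both groups omitted at once is impossible, so 924 − 7 = 917.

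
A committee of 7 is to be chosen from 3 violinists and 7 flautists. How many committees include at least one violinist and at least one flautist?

Unrestricted: C(10,7) = 120 ways to pick any 7 of the 10.
Subtract selections that omit an entire group: no violinists → C(7,7) = 1; no flautists → C(3,7) = 0.
Both groups omitted at once is impossible, so 120 − 1 = 119.

119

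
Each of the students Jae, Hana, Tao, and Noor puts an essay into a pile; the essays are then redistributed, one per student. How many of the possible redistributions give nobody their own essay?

9

Count assignments avoiding every fixed point. For any j of the 4 students fixed to their own essay, the other 4−j can be arranged in (4−j)! ways.
By inclusion–exclusion this is Σ_{j=0}^{4} (−1)^j C(4,j)·(4−j)!.
Computing: 24 − 24 + 12 − 4 + 1 = 9.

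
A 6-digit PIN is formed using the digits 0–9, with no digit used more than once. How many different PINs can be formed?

151200

With no repetition, fill the 6 digits in order: 10 choices, then 9, down to 5.
That product is 10 × 9 × 8 × 7 × 6 × 5 = 151200.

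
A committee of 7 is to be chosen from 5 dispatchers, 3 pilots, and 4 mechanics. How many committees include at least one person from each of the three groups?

747

With no constraint there are C(12,7) = 792 possible selections.
Selections missing a whole group: no dispatchers → C(7,7) = 1; no pilots → C(9,7) = 36; no mechanics → C(8,7) = 8.
Add back selections omitting two groups (i.e. drawn from a single group): C(5,7) + C(3,7) + C(4,7) = 0.
By inclusion–exclusion: 792 − 45 + 0 = 747.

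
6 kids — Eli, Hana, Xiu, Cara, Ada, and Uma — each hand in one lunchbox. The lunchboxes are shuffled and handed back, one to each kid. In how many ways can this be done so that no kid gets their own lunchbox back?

Count assignments avoiding every fixed point. For any j of the 6 kids fixed to their own lunchbox, the other 6−j can be arranged in (6−j)! ways.
By inclusion–exclusion this is Σ_{j=0}^{6} (−1)^j C(6,j)·(6−j)!.
Computing: 720 − 720 + 360 − 120 + 30 − 6 + 1 = 265.

265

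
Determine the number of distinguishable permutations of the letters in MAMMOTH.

The 7 letters of MAMMOTH have repeats: M appearing 3 times.
So there are 7! / (3!) = 840 distinguishable arrangements.

840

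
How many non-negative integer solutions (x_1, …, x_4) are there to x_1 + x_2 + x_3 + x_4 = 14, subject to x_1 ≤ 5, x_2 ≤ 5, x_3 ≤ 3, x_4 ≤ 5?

34

By stars and bars, unrestricted non-negative solutions to x_1+…+x_4 = 14 number C(14+3,3) = 680.
Subtract solutions that violate a single cap (substitute x_i' = x_i − (cap_i+1)): x_1 ≥ 6 gives C(11,3) = 165; x_2 ≥ 6 gives C(11,3) = 165; x_3 ≥ 4 gives C(13,3) = 286; x_4 ≥ 6 gives C(11,3) = 165. Together 781.
Add back pairs where two caps are both exceeded: 10 + 35 + 10 + 35 + 10 + 35 = 135.
By inclusion–exclusion the count is 680 − 781 + 135 = 34.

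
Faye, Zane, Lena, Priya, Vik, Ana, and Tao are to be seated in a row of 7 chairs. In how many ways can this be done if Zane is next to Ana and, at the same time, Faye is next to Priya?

Treat {Zane,Ana} as one block (2 orders) and {Faye,Priya} as another (2 orders).
That leaves 5 units to arrange: 2 × 2 × 5! = 4 × 120 = 480.

480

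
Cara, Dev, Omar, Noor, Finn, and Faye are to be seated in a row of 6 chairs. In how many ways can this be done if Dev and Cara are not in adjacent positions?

There are 6! = 720 arrangements in all. If Dev and Cara are adjacent, merging them into one block gives 2·(5)! = 240 arrangements.
Complementary counting: 720 − 240 = 480.

480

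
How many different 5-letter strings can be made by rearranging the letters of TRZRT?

30

TRZRT has 5 letters with R appearing twice and T appearing twice.
So there are 5! / (2!·2!) = 30 distinguishable arrangements.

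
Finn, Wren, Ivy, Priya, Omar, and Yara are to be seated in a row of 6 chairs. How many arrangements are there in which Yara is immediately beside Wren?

240

Glue Yara and Wren into one block (2 internal orders), leaving 5 units to arrange in a row.
That gives 2 × 5! = 2 × 120 = 240.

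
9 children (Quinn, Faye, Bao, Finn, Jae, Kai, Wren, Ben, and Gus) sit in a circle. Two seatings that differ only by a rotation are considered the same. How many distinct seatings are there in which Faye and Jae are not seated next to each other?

Without the restriction there are (8)! = 40320 seatings.
Seatings with Faye beside Jae: treat them as a block with 2 internal orders, giving 2 × (7)! = 10080.
Subtracting, 40320 − 10080 = 30240.

30240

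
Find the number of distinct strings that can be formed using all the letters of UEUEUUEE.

The 8 letters of UEUEUUEE have repeats: E appearing 4 times and U appearing 4 times.
So there are 8! / (4!·4!) = 70 distinguishable arrangements.

70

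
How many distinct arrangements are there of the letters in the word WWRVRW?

Letter multiplicities in WWRVRW: R×2, V×1, W×3.
The number of distinct arrangements is 6!/(3!·2!) = 720/12 = 60.

60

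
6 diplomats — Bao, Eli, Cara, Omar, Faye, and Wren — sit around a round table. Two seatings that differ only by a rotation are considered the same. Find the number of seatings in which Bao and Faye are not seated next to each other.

72

All circular seatings of 6 people number (5)! = 120.
Those with Bao next to Faye: fuse the pair into one unit and seat 5 units around a circle — 2·(4)! = 48.
Subtracting, 120 − 48 = 72.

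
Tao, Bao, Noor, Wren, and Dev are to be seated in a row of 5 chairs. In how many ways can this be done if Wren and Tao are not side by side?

72

Of the 5! = 120 arrangements, those with Wren and Tao adjacent number 2 × 4! = 48 (treat the pair as a block with 2 internal orders).
Complementary counting: 120 − 48 = 72.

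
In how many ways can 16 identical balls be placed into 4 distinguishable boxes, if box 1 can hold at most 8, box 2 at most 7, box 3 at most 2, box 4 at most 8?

By stars and bars, unrestricted non-negative solutions to x_1+…+x_4 = 16 number C(16+3,3) = 969.
Subtract solutions that violate a single cap (substitute x_i' = x_i − (cap_i+1)): x_1 ≥ 9 gives C(10,3) = 120; x_2 ≥ 8 gives C(11,3) = 165; x_3 ≥ 3 gives C(16,3) = 560; x_4 ≥ 9 gives C(10,3) = 120. Together 965.
Add back pairs where two caps are both exceeded: 0 + 35 + 0 + 56 + 0 + 35 = 126.
By inclusion–exclusion the count is 969 − 965 + 126 = 130.

130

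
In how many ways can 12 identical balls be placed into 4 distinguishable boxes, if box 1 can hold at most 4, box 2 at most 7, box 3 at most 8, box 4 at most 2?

Ignoring the caps, the number of non-negative solutions to x_1+…+x_4 = 12 is C(15,3) = 455.
Subtract solutions that violate a single cap (substitute x_i' = x_i − (cap_i+1)): x_1 ≥ 5 gives C(10,3) = 120; x_2 ≥ 8 gives C(7,3) = 35; x_3 ≥ 9 gives C(6,3) = 20; x_4 ≥ 3 gives C(12,3) = 220. Together 395.
Add back pairs where two caps are both exceeded: 0 + 0 + 35 + 0 + 4 + 1 = 40.
By inclusion–exclusion the count is 455 − 395 + 40 = 100.

100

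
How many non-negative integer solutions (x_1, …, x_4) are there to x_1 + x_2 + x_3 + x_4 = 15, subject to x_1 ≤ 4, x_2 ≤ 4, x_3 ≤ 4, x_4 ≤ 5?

10

By stars and bars, unrestricted non-negative solutions to x_1+…+x_4 = 15 number C(15+3,3) = 816.
Subtract solutions that violate a single cap (substitute x_i' = x_i − (cap_i+1)): x_1 ≥ 5 gives C(13,3) = 286; x_2 ≥ 5 gives C(13,3) = 286; x_3 ≥ 5 gives C(13,3) = 286; x_4 ≥ 6 gives C(12,3) = 220. Together 1078.
Add back pairs where two caps are both exceeded: 56 + 56 + 35 + 56 + 35 + 35 = 273.
Subtract triples: 1 + 0 + 0 + 0 = 1.
By inclusion–exclusion the count is 816 − 1078 + 273 − 1 = 10.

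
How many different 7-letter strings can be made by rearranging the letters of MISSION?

1260

Letter multiplicities in MISSION: I×2, M×1, N×1, O×1, S×2.
The number of distinct arrangements is 7!/(2!·2!) = 5040/4 = 1260.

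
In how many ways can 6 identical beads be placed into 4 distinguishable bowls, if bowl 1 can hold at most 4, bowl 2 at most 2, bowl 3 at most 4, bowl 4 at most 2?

37

Without the upper bounds there are C(9,3) = 84 ways to split 6 among 4 bowls.
Subtract solutions that violate a single cap (substitute x_i' = x_i − (cap_i+1)): x_1 ≥ 5 gives C(4,3) = 4; x_2 ≥ 3 gives C(6,3) = 20; x_3 ≥ 5 gives C(4,3) = 4; x_4 ≥ 3 gives C(6,3) = 20. Together 48.
Add back pairs where two caps are both exceeded: 0 + 0 + 0 + 0 + 1 + 0 = 1.
By inclusion–exclusion the count is 84 − 48 + 1 = 37.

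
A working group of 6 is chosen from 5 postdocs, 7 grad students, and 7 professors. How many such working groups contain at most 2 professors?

16863

Split by how many professors are chosen (0 through 2).
Sum: C(7,0)·C(12,6) + C(7,1)·C(12,5) + C(7,2)·C(12,4) = 924 + 5544 + 10395 = 16863.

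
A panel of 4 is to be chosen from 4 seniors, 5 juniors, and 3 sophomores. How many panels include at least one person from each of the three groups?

Total 4-person selections from all 12: C(12,4) = 495.
Subtract selections that omit an entire group: no seniors → C(8,4) = 70; no juniors → C(7,4) = 35; no sophomores → C(9,4) = 126.
Add back selections omitting two groups (i.e. drawn from a single group): C(4,4) + C(5,4) + C(3,4) = 6.
By inclusion–exclusion: 495 − 231 + 6 = 270.

270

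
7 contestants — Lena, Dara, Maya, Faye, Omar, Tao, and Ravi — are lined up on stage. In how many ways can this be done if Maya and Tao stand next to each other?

Glue Maya and Tao into one block (2 internal orders), leaving 6 units to arrange in a row.
So the count is 2·(6)! = 1440.

1440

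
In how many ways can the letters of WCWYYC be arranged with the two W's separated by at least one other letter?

60

There are 6!/(2!·2!·2!) = 90 arrangements of WCWYYC in total.
Arrangements with the W's together: treat WW as one letter, giving (5)!/(2!·2!) = 30.
Subtracting, 90 − 30 = 60 arrangements keep the W's apart.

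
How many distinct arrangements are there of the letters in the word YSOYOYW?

420

Letter multiplicities in YSOYOYW: O×2, S×1, W×1, Y×3.
The number of distinct arrangements is 7!/(3!·2!) = 5040/12 = 420.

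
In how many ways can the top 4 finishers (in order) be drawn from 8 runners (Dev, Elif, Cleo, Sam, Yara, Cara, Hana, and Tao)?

1680

This is an ordered selection of 4 from 8: P(8,4).
That gives 8 × 7 × 6 × 5 = 1680.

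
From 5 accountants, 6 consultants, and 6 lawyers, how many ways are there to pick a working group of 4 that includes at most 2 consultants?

2145

Split by how many consultants are chosen (0 through 2).
Sum: C(6,0)·C(11,4) + C(6,1)·C(11,3) + C(6,2)·C(11,2) = 330 + 990 + 825 = 2145.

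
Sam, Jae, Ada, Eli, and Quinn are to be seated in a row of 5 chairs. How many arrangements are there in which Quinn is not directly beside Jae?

Of the 5! = 120 arrangements, those with Quinn and Jae adjacent number 2 × 4! = 48 (treat the pair as a block with 2 internal orders).
Complementary counting: 120 − 48 = 72.

72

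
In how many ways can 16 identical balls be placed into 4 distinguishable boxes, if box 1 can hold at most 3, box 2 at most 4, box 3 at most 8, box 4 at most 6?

By stars and bars, unrestricted non-negative solutions to x_1+…+x_4 = 16 number C(16+3,3) = 969.
Subtract solutions that violate a single cap (substitute x_i' = x_i − (cap_i+1)): x_1 ≥ 4 gives C(15,3) = 455; x_2 ≥ 5 gives C(14,3) = 364; x_3 ≥ 9 gives C(10,3) = 120; x_4 ≥ 7 gives C(12,3) = 220. Together 1159.
Add back pairs where two caps are both exceeded: 120 + 20 + 56 + 10 + 35 + 1 = 242.
Subtract triples: 0 + 1 + 0 + 0 = 1.
By inclusion–exclusion the count is 969 − 1159 + 242 − 1 = 51.

51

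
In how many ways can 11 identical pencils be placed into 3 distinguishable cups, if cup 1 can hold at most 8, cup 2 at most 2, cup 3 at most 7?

18

Ignoring the caps, the number of non-negative solutions to x_1+…+x_3 = 11 is C(13,2) = 78.
Subtract solutions that violate a single cap (substitute x_i' = x_i − (cap_i+1)): x_1 ≥ 9 gives C(4,2) = 6; x_2 ≥ 3 gives C(10,2) = 45; x_3 ≥ 8 gives C(5,2) = 10. Together 61.
Add back pairs where two caps are both exceeded: 0 + 0 + 1 = 1.
By inclusion–exclusion the count is 78 − 61 + 1 = 18.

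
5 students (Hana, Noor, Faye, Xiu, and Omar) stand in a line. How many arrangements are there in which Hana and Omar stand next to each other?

48

Glue Hana and Omar into one block (2 internal orders), leaving 4 units to arrange in a row.
So the count is 2·(4)! = 48.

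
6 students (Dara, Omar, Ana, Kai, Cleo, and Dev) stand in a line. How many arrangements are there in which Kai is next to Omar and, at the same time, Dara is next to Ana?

Treat {Kai,Omar} as one block (2 orders) and {Dara,Ana} as another (2 orders).
That leaves 4 units to arrange: 2 × 2 × 4! = 4 × 24 = 96.

96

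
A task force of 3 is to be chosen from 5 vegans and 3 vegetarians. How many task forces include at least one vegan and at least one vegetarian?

45

With no constraint there are C(8,3) = 56 possible selections.
Selections missing a whole group: no vegans → C(3,3) = 1; no vegetarians → C(5,3) = 10.
Both groups omitted at once is impossible, so 56 − 11 = 45.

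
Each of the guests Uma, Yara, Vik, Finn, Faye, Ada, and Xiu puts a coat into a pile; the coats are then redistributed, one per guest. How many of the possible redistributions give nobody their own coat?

This is the derangement count D_7: permutations of 7 items with no fixed point.
By inclusion–exclusion this is Σ_{j=0}^{7} (−1)^j C(7,j)·(7−j)!.
Computing: 5040 − 5040 + 2520 − 840 + 210 − 42 + 7 − 1 = 1854.

1854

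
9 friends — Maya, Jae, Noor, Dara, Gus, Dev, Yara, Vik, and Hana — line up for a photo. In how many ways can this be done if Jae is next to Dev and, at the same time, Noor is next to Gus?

20160

Treat {Jae,Dev} as one block (2 orders) and {Noor,Gus} as another (2 orders).
That leaves 7 units to arrange: 2 × 2 × 7! = 4 × 5040 = 20160.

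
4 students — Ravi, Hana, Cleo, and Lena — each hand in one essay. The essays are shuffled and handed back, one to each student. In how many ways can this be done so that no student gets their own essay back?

Let Aᵢ be the assignments in which student i gets their own essay. We want the size of the complement of A₁∪…∪A_4.
By inclusion–exclusion this is Σ_{j=0}^{4} (−1)^j C(4,j)·(4−j)!.
Computing: 24 − 24 + 12 − 4 + 1 = 9.

9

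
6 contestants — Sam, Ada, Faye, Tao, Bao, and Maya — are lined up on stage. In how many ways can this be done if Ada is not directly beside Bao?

There are 6! = 720 arrangements in all. If Ada and Bao are adjacent, merging them into one block gives 2·(5)! = 240 arrangements.
So 720 − 240 = 480 arrangements keep them apart.

480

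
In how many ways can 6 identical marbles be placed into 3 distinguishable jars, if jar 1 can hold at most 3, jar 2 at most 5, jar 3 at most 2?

11

Ignoring the caps, the number of non-negative solutions to x_1+…+x_3 = 6 is C(8,2) = 28.
Subtract solutions that violate a single cap (substitute x_i' = x_i − (cap_i+1)): x_1 ≥ 4 gives C(4,2) = 6; x_2 ≥ 6 gives C(2,2) = 1; x_3 ≥ 3 gives C(5,2) = 10. Together 17.
No two caps can be exceeded simultaneously, so the pair terms are all 0.
By inclusion–exclusion the count is 28 − 17 + 0 = 11.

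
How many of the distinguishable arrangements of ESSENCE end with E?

With the last slot taken by E, it remains to arrange the other 6 letters (SSENCE).
Those 6 letters have E appearing twice and S appearing twice, giving (6)!/(2!·2!) = 180.

180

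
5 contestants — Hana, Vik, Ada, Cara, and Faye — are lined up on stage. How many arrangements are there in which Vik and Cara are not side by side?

72

There are 5! = 120 arrangements in all. If Vik and Cara are adjacent, merging them into one block gives 2·(4)! = 48 arrangements.
So 120 − 48 = 72 arrangements keep them apart.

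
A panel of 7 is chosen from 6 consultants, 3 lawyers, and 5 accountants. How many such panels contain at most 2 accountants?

1716

Split by how many accountants are chosen (0 through 2).
Sum: C(5,0)·C(9,7) + C(5,1)·C(9,6) + C(5,2)·C(9,5) = 36 + 420 + 1260 = 1716.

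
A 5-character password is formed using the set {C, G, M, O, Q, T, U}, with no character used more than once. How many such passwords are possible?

With no repetition, fill the 5 characters in order: 7 choices, then 6, down to 3.
7 × 6 × 5 × 4 × 3 = 2520.

2520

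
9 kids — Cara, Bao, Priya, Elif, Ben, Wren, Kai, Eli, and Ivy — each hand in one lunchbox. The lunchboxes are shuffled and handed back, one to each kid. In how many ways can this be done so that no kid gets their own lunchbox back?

Count assignments avoiding every fixed point. For any j of the 9 kids fixed to their own lunchbox, the other 9−j can be arranged in (9−j)! ways.
By inclusion–exclusion this is Σ_{j=0}^{9} (−1)^j C(9,j)·(9−j)!.
Computing: 362880 − 362880 + 181440 − 60480 + 15120 − 3024 + 504 − 72 + 9 − 1 = 133496.

133496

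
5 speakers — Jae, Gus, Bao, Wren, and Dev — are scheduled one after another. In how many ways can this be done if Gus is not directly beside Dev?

72

Of the 5! = 120 arrangements, those with Gus and Dev adjacent number 2 × 4! = 48 (treat the pair as a block with 2 internal orders).
So 120 − 48 = 72 arrangements keep them apart.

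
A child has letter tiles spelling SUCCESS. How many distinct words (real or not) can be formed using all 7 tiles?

SUCCESS has 7 letters with C appearing twice and S appearing 3 times.
Dividing 7! = 5040 by 3!·2! = 12 for the repeated letters gives 420.

420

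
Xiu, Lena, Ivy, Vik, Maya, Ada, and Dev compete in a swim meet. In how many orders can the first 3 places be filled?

This is an ordered selection of 3 from 7: P(7,3).
That gives 7 × 6 × 5 = 210.

210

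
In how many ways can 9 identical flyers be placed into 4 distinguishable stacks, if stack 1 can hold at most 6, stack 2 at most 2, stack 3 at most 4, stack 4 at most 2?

Ignoring the caps, the number of non-negative solutions to x_1+…+x_4 = 9 is C(12,3) = 220.
Subtract solutions that violate a single cap (substitute x_i' = x_i − (cap_i+1)): x_1 ≥ 7 gives C(5,3) = 10; x_2 ≥ 3 gives C(9,3) = 84; x_3 ≥ 5 gives C(7,3) = 35; x_4 ≥ 3 gives C(9,3) = 84. Together 213.
Add back pairs where two caps are both exceeded: 0 + 0 + 0 + 4 + 20 + 4 = 28.
By inclusion–exclusion the count is 220 − 213 + 28 = 35.

35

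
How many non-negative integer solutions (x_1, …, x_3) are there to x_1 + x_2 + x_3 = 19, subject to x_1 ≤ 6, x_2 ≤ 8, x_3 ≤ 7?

6

Ignoring the caps, the number of non-negative solutions to x_1+…+x_3 = 19 is C(21,2) = 210.
Subtract solutions that violate a single cap (substitute x_i' = x_i − (cap_i+1)): x_1 ≥ 7 gives C(14,2) = 91; x_2 ≥ 9 gives C(12,2) = 66; x_3 ≥ 8 gives C(13,2) = 78. Together 235.
Add back pairs where two caps are both exceeded: 10 + 15 + 6 = 31.
By inclusion–exclusion the count is 210 − 235 + 31 = 6.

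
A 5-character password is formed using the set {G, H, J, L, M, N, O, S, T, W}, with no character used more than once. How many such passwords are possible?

With no repetition, fill the 5 characters in order: 10 choices, then 9, down to 6.
That product is 10 × 9 × 8 × 7 × 6 = 30240.

30240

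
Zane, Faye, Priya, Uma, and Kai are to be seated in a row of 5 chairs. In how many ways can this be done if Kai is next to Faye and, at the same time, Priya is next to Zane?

Treat {Kai,Faye} as one block (2 orders) and {Priya,Zane} as another (2 orders).
That leaves 3 units to arrange: 2 × 2 × 3! = 4 × 6 = 24.

24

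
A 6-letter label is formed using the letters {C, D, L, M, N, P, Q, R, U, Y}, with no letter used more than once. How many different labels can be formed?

With no repetition, fill the 6 letters in order: 10 choices, then 9, down to 5.
That product is 10 × 9 × 8 × 7 × 6 × 5 = 151200.

151200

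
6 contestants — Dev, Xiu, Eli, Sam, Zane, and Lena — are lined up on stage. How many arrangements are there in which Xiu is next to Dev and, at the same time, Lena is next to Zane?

Treat {Xiu,Dev} as one block (2 orders) and {Lena,Zane} as another (2 orders).
That leaves 4 units to arrange: 2 × 2 × 4! = 4 × 24 = 96.

96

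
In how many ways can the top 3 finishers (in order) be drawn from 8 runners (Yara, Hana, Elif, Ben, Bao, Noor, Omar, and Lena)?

This is an ordered selection of 3 from 8: P(8,3).
That gives 8 × 7 × 6 = 336.

336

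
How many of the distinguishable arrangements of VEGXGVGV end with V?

With the last slot taken by V, it remains to arrange the other 7 letters (EGXGVGV).
Those 7 letters have G appearing 3 times and V appearing twice, giving (7)!/(3!·2!) = 420.

420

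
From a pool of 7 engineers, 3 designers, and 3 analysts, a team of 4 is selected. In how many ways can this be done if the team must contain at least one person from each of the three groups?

315

Total 4-person selections from all 13: C(13,4) = 715.
Subtract selections that omit an entire group: no engineers → C(6,4) = 15; no designers → C(10,4) = 210; no analysts → C(10,4) = 210.
Add back selections omitting two groups (i.e. drawn from a single group): C(7,4) + C(3,4) + C(3,4) = 35.
By inclusion–exclusion: 715 − 435 + 35 = 315.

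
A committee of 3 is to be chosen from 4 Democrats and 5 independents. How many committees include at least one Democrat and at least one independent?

70

Total 3-person selections from all 9: C(9,3) = 84.
Subtract selections that omit an entire group: no Democrats → C(5,3) = 10; no independents → C(4,3) = 4.
Both groups omitted at once is impossible, so 84 − 14 = 70.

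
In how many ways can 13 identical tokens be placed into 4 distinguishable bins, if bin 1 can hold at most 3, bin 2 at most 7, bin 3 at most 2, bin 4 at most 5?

30

By stars and bars, unrestricted non-negative solutions to x_1+…+x_4 = 13 number C(13+3,3) = 560.
Subtract solutions that violate a single cap (substitute x_i' = x_i − (cap_i+1)): x_1 ≥ 4 gives C(12,3) = 220; x_2 ≥ 8 gives C(8,3) = 56; x_3 ≥ 3 gives C(13,3) = 286; x_4 ≥ 6 gives C(10,3) = 120. Together 682.
Add back pairs where two caps are both exceeded: 4 + 84 + 20 + 10 + 0 + 35 = 153.
Subtract triples: 0 + 0 + 1 + 0 = 1.
By inclusion–exclusion the count is 560 − 682 + 153 − 1 = 30.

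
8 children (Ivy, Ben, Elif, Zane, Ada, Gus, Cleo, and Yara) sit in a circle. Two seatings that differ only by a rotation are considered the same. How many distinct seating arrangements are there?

5040

Fix one person's seat to break rotational symmetry; the remaining 7 people can be arranged in (7)! = 5040 ways.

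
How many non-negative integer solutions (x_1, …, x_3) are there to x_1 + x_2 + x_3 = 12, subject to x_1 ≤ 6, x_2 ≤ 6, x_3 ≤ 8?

Ignoring the caps, the number of non-negative solutions to x_1+…+x_3 = 12 is C(14,2) = 91.
Subtract solutions that violate a single cap (substitute x_i' = x_i − (cap_i+1)): x_1 ≥ 7 gives C(7,2) = 21; x_2 ≥ 7 gives C(7,2) = 21; x_3 ≥ 9 gives C(5,2) = 10. Together 52.
No two caps can be exceeded simultaneously, so the pair terms are all 0.
By inclusion–exclusion the count is 91 − 52 + 0 = 39.

39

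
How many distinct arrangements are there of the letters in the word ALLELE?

ALLELE has 6 letters with E appearing twice and L appearing 3 times.
So there are 6! / (3!·2!) = 60 distinguishable arrangements.

60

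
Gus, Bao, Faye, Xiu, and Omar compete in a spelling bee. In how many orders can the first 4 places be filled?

120

This is an ordered selection of 4 from 5: P(5,4).
That gives 5 × 4 × 3 × 2 = 120.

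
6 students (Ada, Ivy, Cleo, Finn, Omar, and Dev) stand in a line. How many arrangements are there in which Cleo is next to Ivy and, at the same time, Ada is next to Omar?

Treat {Cleo,Ivy} as one block (2 orders) and {Ada,Omar} as another (2 orders).
That leaves 4 units to arrange: 2 × 2 × 4! = 4 × 24 = 96.

96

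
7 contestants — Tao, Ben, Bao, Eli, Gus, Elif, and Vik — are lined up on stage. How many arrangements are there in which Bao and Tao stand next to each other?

Place the 5 others and the Bao-Tao pair as 6 objects in a line; the pair has 2 internal arrangements.
That gives 2 × 6! = 2 × 720 = 1440.

1440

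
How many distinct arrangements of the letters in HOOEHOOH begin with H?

Fix H in the first position and arrange the remaining 7 letters.
Those 7 letters have H appearing twice and O appearing 4 times, giving (7)!/(4!·2!) = 105.

105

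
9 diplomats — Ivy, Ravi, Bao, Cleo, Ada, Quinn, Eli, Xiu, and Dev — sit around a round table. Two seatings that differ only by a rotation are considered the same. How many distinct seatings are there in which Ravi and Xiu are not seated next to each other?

All circular seatings of 9 people number (8)! = 40320.
Seatings with Ravi beside Xiu: treat them as a block with 2 internal orders, giving 2 × (7)! = 10080.
Subtracting, 40320 − 10080 = 30240.

30240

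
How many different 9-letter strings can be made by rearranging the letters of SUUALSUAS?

5040

Letter multiplicities in SUUALSUAS: A×2, L×1, S×3, U×3.
Dividing 9! = 362880 by 3!·3!·2! = 72 for the repeated letters gives 5040.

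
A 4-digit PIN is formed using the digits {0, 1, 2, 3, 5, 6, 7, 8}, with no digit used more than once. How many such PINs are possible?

1680

Choose and order 4 of the 8 symbols: the first digit has 8 options, the next 7, then 6, 5.
That product is 8 × 7 × 6 × 5 = 1680.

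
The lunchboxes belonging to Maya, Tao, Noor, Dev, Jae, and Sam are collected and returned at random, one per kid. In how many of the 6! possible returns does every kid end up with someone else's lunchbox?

265

This is the derangement count D_6: permutations of 6 items with no fixed point.
By inclusion–exclusion this is Σ_{j=0}^{6} (−1)^j C(6,j)·(6−j)!.
Computing: 720 − 720 + 360 − 120 + 30 − 6 + 1 = 265.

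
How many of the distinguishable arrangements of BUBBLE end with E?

With the last slot taken by E, it remains to arrange the other 5 letters (BUBBL).
Those 5 letters have B appearing 3 times, giving (5)!/(3!) = 20.

20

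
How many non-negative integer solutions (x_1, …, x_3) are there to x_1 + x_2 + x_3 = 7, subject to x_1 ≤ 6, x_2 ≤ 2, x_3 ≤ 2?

Without the upper bounds there are C(9,2) = 36 ways to split 7 among 3 variables.
Subtract solutions that violate a single cap (substitute x_i' = x_i − (cap_i+1)): x_1 ≥ 7 gives C(2,2) = 1; x_2 ≥ 3 gives C(6,2) = 15; x_3 ≥ 3 gives C(6,2) = 15. Together 31.
Add back pairs where two caps are both exceeded: 0 + 0 + 3 = 3.
By inclusion–exclusion the count is 36 − 31 + 3 = 8.

8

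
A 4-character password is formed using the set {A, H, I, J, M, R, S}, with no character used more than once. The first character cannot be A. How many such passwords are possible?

The first character has 7−1 = 6 choices (anything except A).
The remaining 3 characters are filled from the other 6 symbols without repetition: 6 × 5 × 4 = 120.
Total: 6 × 120 = 720.

720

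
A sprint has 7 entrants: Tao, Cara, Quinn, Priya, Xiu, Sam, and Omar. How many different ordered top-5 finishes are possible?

2520

There are 7 choices for 1st place, 6 for 2nd, and so on down to 3 for position 5.
That gives 7 × 6 × 5 × 4 × 3 = 2520.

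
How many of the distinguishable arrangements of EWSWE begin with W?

12

Fix W in the first position and arrange the remaining 4 letters.
Those 4 letters have E appearing twice, giving (4)!/(2!) = 12.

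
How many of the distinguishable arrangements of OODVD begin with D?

12

Fix D in the first position and arrange the remaining 4 letters.
Those 4 letters have O appearing twice, giving (4)!/(2!) = 12.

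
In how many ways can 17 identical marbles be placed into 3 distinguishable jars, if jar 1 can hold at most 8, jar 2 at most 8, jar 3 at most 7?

28

Without the upper bounds there are C(19,2) = 171 ways to split 17 among 3 jars.
Subtract solutions that violate a single cap (substitute x_i' = x_i − (cap_i+1)): x_1 ≥ 9 gives C(10,2) = 45; x_2 ≥ 9 gives C(10,2) = 45; x_3 ≥ 8 gives C(11,2) = 55. Together 145.
Add back pairs where two caps are both exceeded: 0 + 1 + 1 = 2.
By inclusion–exclusion the count is 171 − 145 + 2 = 28.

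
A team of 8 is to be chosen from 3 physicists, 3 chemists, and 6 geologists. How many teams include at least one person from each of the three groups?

With no constraint there are C(12,8) = 495 possible selections.
Selections missing a whole group: no physicists → C(9,8) = 9; no chemists → C(9,8) = 9; no geologists → C(6,8) = 0.
Add back selections omitting two groups (i.e. drawn from a single group): C(3,8) + C(3,8) + C(6,8) = 0.
By inclusion–exclusion: 495 − 18 + 0 = 477.

477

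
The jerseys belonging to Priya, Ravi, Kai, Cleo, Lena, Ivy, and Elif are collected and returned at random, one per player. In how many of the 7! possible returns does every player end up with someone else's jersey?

1854

Count assignments avoiding every fixed point. For any j of the 7 players fixed to their old jersey, the other 7−j can be arranged in (7−j)! ways.
By inclusion–exclusion this is Σ_{j=0}^{7} (−1)^j C(7,j)·(7−j)!.
Computing: 5040 − 5040 + 2520 − 840 + 210 − 42 + 7 − 1 = 1854.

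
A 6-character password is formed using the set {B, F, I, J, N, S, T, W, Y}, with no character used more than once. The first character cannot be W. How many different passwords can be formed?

The first character has 9−1 = 8 choices (anything except W).
The remaining 5 characters are filled from the other 8 symbols without repetition: 8 × 7 × 6 × 5 × 4 = 6720.
Total: 8 × 6720 = 53760.

53760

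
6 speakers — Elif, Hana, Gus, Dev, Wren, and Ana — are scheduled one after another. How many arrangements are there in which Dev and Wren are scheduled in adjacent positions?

240

Place the 4 others and the Dev-Wren pair as 5 objects in a line; the pair has 2 internal arrangements.
So the count is 2·(5)! = 240.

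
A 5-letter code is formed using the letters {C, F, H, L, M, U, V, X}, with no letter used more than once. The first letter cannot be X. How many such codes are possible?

5880

The first letter has 8−1 = 7 choices (anything except X).
The remaining 4 letters are filled from the other 7 symbols without repetition: 7 × 6 × 5 × 4 = 840.
Total: 7 × 840 = 5880.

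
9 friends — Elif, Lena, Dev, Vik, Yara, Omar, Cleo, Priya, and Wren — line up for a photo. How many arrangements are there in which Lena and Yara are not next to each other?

Of the 9! = 362880 arrangements, those with Lena and Yara adjacent number 2 × 8! = 80640 (treat the pair as a block with 2 internal orders).
So 362880 − 80640 = 282240 arrangements keep them apart.

282240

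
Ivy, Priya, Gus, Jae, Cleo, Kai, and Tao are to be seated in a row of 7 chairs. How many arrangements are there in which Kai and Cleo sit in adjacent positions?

1440

Treat {Kai, Cleo} as a single unit. There are 6 units to order, and the pair itself can be ordered 2 ways.
So the count is 2·(6)! = 1440.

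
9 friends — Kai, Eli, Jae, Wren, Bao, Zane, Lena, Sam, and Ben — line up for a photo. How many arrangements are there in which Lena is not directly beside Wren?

There are 9! = 362880 arrangements in all. If Lena and Wren are adjacent, merging them into one block gives 2·(8)! = 80640 arrangements.
So 362880 − 80640 = 282240 arrangements keep them apart.

282240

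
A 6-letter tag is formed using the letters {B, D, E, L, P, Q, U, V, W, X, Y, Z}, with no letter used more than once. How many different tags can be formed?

This is a permutation of 6 out of 12: P(12,6) = 12!/6!.
12 × 11 × 10 × 9 × 8 × 7 = 665280.

665280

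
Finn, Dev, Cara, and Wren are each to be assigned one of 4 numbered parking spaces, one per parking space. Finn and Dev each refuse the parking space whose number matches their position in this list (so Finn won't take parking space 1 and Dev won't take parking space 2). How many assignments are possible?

Let Aᵢ (for i ∈ {1, 2}) be the placements that put person i in their forbidden parking space. Any j of these fix j positions, leaving (4−j)! ways to fill the rest, and there are C(2,j) ways to pick which j.
By inclusion–exclusion, the number of valid placements is Σ_{j=0}^{2} (−1)^j C(2,j)·(4−j)!.
Computing: 24 − 12 + 2 = 14.

14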